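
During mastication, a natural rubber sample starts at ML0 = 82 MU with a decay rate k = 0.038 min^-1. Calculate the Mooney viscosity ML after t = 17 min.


ML = ML0 * exp(-k * t)
ML = 82 * exp(-0.038 * 17)
ML = 82 * 0.5241
ML = 42.98 MU

42.98 MU


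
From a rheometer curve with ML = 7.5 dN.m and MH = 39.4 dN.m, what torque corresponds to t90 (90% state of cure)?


M90 = ML + 0.9 * (MH - ML)
M90 = 7.5 + 0.9 * (39.4 - 7.5)
M90 = 7.5 + 0.9 * 31.9
M90 = 36.21 dN.m

36.21 dN.m


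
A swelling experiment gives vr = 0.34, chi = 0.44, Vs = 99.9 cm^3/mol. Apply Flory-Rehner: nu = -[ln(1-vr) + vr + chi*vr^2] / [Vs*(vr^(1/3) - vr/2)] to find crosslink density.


ln(1 - vr) = ln(1 - 0.34) = -0.4155
Numerator = -((-0.4155) + 0.34 + 0.44 * 0.34^2) = 0.0247
Denominator = 99.9 * (0.34^(1/3) - 0.34/2) = 52.7425
nu = 0.0247 / 52.7425 = 4.6739e-04 mol/cm^3

4.6739e-04 mol/cm^3


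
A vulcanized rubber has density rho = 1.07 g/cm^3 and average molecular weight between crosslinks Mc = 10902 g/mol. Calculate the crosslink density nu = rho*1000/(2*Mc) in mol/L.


nu = rho * 1000 / (2 * Mc)
nu = 1.07 * 1000 / (2 * 10902)
nu = 1070.0 / 21804
nu = 0.0491 mol/L

0.0491 mol/L


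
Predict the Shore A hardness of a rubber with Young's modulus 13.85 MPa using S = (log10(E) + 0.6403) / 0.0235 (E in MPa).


log10(E) = 0.0235*S - 0.6403  =>  S = (log10(E) + 0.6403) / 0.0235
log10(13.85) = 1.141450
S = (1.141450 + 0.6403) / 0.0235 = 1.781750 / 0.0235
S = 75.8

Shore A = 75.8


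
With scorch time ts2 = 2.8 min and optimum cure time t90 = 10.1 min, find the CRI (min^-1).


CRI = 100 / (t90 - ts2)
= 100 / (10.1 - 2.8)
= 100 / 7.3
= 13.7 min^-1

13.7 min^-1


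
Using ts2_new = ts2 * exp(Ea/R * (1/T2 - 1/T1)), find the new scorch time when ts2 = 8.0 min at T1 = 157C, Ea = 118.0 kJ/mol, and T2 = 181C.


Convert temperatures: T1 = 157 + 273.15 = 430.15 K, T2 = 181 + 273.15 = 454.15 K
ts2_new = 8.0 * exp(118000 / 8.314 * (1/454.15 - 1/430.15))
1/T2 - 1/T1 = -1.2285e-04
ts2_new = 1.4 min

1.4 min


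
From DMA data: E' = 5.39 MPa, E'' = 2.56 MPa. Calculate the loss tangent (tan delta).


tan delta = E'' / E'
= 2.56 / 5.39
= 0.475

tan delta = 0.475


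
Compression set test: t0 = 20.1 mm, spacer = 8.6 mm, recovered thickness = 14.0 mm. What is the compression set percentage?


CS = (t0 - recovered) / (t0 - ts) * 100
= (20.1 - 14.0) / (20.1 - 8.6) * 100
= 6.1 / 11.5 * 100
= 53.0%

53.0%


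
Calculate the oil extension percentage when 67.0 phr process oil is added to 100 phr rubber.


Oil % = oil / (100 + oil) * 100
= 67.0 / (100 + 67.0) * 100
= 67.0 / 167.0 * 100
= 40.12%

40.12%


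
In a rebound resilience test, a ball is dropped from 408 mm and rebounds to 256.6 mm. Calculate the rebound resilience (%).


Resilience = h_rebound / h_drop * 100
= 256.6 / 408 * 100
= 62.9%

62.9%


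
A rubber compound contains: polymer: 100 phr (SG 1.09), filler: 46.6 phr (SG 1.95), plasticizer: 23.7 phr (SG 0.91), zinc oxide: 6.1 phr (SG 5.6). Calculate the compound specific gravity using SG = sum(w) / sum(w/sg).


Sum of weights = 176.4
Volume contributions:
  polymer: 100/1.09 = 91.7431
  filler: 46.6/1.95 = 23.8974
  plasticizer: 23.7/0.91 = 26.0440
  zinc oxide: 6.1/5.6 = 1.0893
Sum of volumes = 142.7738
SG = 176.4 / 142.7738 = 1.236

SG = 1.236


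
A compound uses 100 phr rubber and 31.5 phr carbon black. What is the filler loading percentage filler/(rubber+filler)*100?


Filler % = filler / (rubber + filler) * 100
= 31.5 / (100 + 31.5) * 100
= 31.5 / 131.5 * 100
= 23.95%

23.95%


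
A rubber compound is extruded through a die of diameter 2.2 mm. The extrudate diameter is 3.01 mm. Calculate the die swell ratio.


Die swell ratio = D_extrudate / D_die
= 3.01 / 2.2
= 1.368

Die swell = 1.368


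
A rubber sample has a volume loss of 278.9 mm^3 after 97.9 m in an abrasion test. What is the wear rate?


Rate = volume_loss / distance
= 278.9 / 97.9
= 2.849 mm^3/m

2.849 mm^3/m


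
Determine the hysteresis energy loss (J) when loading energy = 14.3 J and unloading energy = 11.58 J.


Hysteresis loss = loading - unloading
= 14.3 - 11.58
= 2.72 J

2.72 J


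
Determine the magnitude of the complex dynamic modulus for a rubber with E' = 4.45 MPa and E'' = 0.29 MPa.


|E*| = sqrt(E'^2 + E''^2)
= sqrt(4.45^2 + 0.29^2)
= sqrt(19.8025 + 0.0841)
= 4.459 MPa

4.459 MPa


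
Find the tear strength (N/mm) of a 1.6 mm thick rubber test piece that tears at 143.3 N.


Tear strength = force / thickness
= 143.3 / 1.6
= 89.56 N/mm

89.56 N/mm


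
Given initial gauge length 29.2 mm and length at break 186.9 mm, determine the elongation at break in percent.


Elongation = (Lf - L0) / L0 * 100
= (186.9 - 29.2) / 29.2 * 100
= 157.7 / 29.2 * 100
= 540.1%

540.1%


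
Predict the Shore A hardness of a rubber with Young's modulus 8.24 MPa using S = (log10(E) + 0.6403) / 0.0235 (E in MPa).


log10(E) = 0.0235*S - 0.6403  =>  S = (log10(E) + 0.6403) / 0.0235
log10(8.24) = 0.915927
S = (0.915927 + 0.6403) / 0.0235 = 1.556227 / 0.0235
S = 66.2

Shore A = 66.2


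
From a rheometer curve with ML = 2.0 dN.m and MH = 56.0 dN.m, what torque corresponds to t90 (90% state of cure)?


M90 = ML + 0.9 * (MH - ML)
M90 = 2.0 + 0.9 * (56.0 - 2.0)
M90 = 2.0 + 0.9 * 54.0
M90 = 50.6 dN.m

50.6 dN.m


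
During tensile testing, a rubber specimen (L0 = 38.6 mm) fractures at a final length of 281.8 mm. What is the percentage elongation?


Elongation = (Lf - L0) / L0 * 100
= (281.8 - 38.6) / 38.6 * 100
= 243.2 / 38.6 * 100
= 630.1%

630.1%


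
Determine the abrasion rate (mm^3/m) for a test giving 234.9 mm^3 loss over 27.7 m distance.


Rate = volume_loss / distance
= 234.9 / 27.7
= 8.48 mm^3/m

8.48 mm^3/m


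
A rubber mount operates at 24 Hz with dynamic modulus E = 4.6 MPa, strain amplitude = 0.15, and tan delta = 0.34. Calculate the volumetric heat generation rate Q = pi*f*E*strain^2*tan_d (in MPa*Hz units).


Q = pi * f * E * strain^2 * tan_d
= pi * 24 * 4.6 * 0.15^2 * 0.34
= pi * 24 * 4.6 * 0.0225 * 0.34
= 2.6533

Q = 2.6533


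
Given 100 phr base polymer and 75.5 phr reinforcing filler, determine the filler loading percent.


Filler % = filler / (rubber + filler) * 100
= 75.5 / (100 + 75.5) * 100
= 75.5 / 175.5 * 100
= 43.02%

43.02%


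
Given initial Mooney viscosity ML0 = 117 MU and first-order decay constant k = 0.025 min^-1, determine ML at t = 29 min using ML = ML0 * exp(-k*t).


ML = ML0 * exp(-k * t)
ML = 117 * exp(-0.025 * 29)
ML = 117 * 0.4843
ML = 56.67 MU

56.67 MU


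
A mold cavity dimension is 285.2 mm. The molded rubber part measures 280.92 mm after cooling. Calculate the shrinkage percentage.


Shrinkage = (mold - part) / mold * 100
= (285.2 - 280.92) / 285.2 * 100
= 4.28 / 285.2 * 100
= 1.5%

1.5%


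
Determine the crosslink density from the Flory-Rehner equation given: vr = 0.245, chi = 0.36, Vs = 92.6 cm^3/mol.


ln(1 - vr) = ln(1 - 0.245) = -0.2810
Numerator = -((-0.2810) + 0.245 + 0.36 * 0.245^2) = 0.0144
Denominator = 92.6 * (0.245^(1/3) - 0.245/2) = 46.5993
nu = 0.0144 / 46.5993 = 3.0963e-04 mol/cm^3

3.0963e-04 mol/cm^3


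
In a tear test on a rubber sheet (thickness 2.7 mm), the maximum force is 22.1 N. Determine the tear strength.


Tear strength = force / thickness
= 22.1 / 2.7
= 8.19 N/mm

8.19 N/mm


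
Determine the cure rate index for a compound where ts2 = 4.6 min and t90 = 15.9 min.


CRI = 100 / (t90 - ts2)
= 100 / (15.9 - 4.6)
= 100 / 11.3
= 8.85 min^-1

8.85 min^-1


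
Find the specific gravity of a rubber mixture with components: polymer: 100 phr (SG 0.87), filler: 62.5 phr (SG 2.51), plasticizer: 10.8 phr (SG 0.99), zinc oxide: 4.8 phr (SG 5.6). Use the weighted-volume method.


Sum of weights = 178.1
Volume contributions:
  polymer: 100/0.87 = 114.9425
  filler: 62.5/2.51 = 24.9004
  plasticizer: 10.8/0.99 = 10.9091
  zinc oxide: 4.8/5.6 = 0.8571
Sum of volumes = 151.6092
SG = 178.1 / 151.6092 = 1.175

SG = 1.175


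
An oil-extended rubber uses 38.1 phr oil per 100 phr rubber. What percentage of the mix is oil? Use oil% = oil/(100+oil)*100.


Oil % = oil / (100 + oil) * 100
= 38.1 / (100 + 38.1) * 100
= 38.1 / 138.1 * 100
= 27.59%

27.59%


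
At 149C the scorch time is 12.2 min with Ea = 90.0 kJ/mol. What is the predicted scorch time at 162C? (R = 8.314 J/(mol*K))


Convert temperatures: T1 = 149 + 273.15 = 422.15 K, T2 = 162 + 273.15 = 435.15 K
ts2_new = 12.2 * exp(90000 / 8.314 * (1/435.15 - 1/422.15))
1/T2 - 1/T1 = -7.0768e-05
ts2_new = 5.67 min

5.67 min


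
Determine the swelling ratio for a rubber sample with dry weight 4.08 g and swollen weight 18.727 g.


Q = W_swollen / W_dry
Q = 18.727 / 4.08
Q = 4.59

Q = 4.59


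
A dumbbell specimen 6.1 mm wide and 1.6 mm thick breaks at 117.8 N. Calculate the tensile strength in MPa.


Area = width * thickness = 6.1 * 1.6 = 9.76 mm^2
TS = force / area = 117.8 / 9.76 = 12.07 MPa

12.07 MPa


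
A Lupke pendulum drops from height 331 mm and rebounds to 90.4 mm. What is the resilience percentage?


Resilience = h_rebound / h_drop * 100
= 90.4 / 331 * 100
= 27.3%

27.3%


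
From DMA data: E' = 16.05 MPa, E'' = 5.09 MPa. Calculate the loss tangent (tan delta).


tan delta = E'' / E'
= 5.09 / 16.05
= 0.3171

tan delta = 0.3171


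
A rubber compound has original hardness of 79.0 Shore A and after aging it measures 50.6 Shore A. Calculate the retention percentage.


Retention = aged / original * 100
= 50.6 / 79.0 * 100
= 64.1%

64.1%


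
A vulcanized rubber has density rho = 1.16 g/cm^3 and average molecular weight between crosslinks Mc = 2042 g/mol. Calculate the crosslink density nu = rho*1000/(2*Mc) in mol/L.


nu = rho * 1000 / (2 * Mc)
nu = 1.16 * 1000 / (2 * 2042)
nu = 1160.0 / 4084
nu = 0.2840 mol/L

0.2840 mol/L


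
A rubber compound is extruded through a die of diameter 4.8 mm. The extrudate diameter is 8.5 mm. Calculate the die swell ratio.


Die swell ratio = D_extrudate / D_die
= 8.5 / 4.8
= 1.771

Die swell = 1.771


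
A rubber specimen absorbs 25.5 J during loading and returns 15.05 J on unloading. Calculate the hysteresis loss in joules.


Hysteresis loss = loading - unloading
= 25.5 - 15.05
= 10.45 J

10.45 J


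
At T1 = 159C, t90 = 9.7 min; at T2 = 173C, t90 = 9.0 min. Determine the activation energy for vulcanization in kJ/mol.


T1 = 432.15 K, T2 = 446.15 K
1/T1 - 1/T2 = 7.2613e-05
ln(t1/t2) = ln(9.7/9.0) = 0.0749
Ea = 8.314 * 0.0749 / 7.2613e-05 = 8576.0401 J/mol
Ea = 8.58 kJ/mol

8.58 kJ/mol


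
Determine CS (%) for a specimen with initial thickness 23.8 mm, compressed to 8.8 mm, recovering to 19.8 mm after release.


CS = (t0 - recovered) / (t0 - ts) * 100
= (23.8 - 19.8) / (23.8 - 8.8) * 100
= 4.0 / 15.0 * 100
= 26.7%

26.7%


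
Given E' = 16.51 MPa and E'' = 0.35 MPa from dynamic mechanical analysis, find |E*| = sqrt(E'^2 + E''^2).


|E*| = sqrt(E'^2 + E''^2)
= sqrt(16.51^2 + 0.35^2)
= sqrt(272.5801 + 0.1225)
= 16.514 MPa

16.514 MPa


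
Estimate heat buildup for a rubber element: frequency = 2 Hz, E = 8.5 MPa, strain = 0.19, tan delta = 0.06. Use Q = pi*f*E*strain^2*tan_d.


Q = pi * f * E * strain^2 * tan_d
= pi * 2 * 8.5 * 0.19^2 * 0.06
= pi * 2 * 8.5 * 0.0361 * 0.06
= 0.1157

Q = 0.1157


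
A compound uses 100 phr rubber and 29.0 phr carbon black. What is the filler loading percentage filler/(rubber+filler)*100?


Filler % = filler / (rubber + filler) * 100
= 29.0 / (100 + 29.0) * 100
= 29.0 / 129.0 * 100
= 22.48%

22.48%


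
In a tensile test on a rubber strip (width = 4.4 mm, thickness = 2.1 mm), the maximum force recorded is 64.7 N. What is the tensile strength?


Area = width * thickness = 4.4 * 2.1 = 9.24 mm^2
TS = force / area = 64.7 / 9.24 = 7.0 MPa

7.0 MPa


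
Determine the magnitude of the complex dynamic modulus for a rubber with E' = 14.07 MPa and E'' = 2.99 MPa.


|E*| = sqrt(E'^2 + E''^2)
= sqrt(14.07^2 + 2.99^2)
= sqrt(197.9649 + 8.9401)
= 14.384 MPa

14.384 MPa


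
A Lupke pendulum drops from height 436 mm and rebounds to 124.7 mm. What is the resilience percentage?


Resilience = h_rebound / h_drop * 100
= 124.7 / 436 * 100
= 28.6%

28.6%


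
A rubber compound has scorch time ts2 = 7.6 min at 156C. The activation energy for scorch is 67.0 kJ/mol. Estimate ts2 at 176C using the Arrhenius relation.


Convert temperatures: T1 = 156 + 273.15 = 429.15 K, T2 = 176 + 273.15 = 449.15 K
ts2_new = 7.6 * exp(67000 / 8.314 * (1/449.15 - 1/429.15))
1/T2 - 1/T1 = -1.0376e-04
ts2_new = 3.29 min

3.29 min


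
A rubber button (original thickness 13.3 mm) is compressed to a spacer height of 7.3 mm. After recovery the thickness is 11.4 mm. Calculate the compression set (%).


CS = (t0 - recovered) / (t0 - ts) * 100
= (13.3 - 11.4) / (13.3 - 7.3) * 100
= 1.9 / 6.0 * 100
= 31.7%

31.7%


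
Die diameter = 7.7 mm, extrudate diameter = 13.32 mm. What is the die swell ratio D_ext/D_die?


Die swell ratio = D_extrudate / D_die
= 13.32 / 7.7
= 1.73

Die swell = 1.73


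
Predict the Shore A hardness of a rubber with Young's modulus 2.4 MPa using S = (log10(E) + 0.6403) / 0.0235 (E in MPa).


log10(E) = 0.0235*S - 0.6403  =>  S = (log10(E) + 0.6403) / 0.0235
log10(2.4) = 0.380211
S = (0.380211 + 0.6403) / 0.0235 = 1.020511 / 0.0235
S = 43.4

Shore A = 43.4


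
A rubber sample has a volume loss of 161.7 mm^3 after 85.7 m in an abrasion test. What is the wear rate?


Rate = volume_loss / distance
= 161.7 / 85.7
= 1.887 mm^3/m

1.887 mm^3/m


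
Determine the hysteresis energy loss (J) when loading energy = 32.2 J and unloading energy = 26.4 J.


Hysteresis loss = loading - unloading
= 32.2 - 26.4
= 5.8 J

5.8 J


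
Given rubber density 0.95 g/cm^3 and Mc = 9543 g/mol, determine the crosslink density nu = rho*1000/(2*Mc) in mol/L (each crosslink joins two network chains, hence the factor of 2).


nu = rho * 1000 / (2 * Mc)
nu = 0.95 * 1000 / (2 * 9543)
nu = 950.0 / 19086
nu = 0.0498 mol/L

0.0498 mol/L


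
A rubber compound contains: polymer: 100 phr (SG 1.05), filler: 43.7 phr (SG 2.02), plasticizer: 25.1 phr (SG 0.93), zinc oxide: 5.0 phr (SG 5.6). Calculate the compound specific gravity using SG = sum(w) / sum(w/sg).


Sum of weights = 173.8
Volume contributions:
  polymer: 100/1.05 = 95.2381
  filler: 43.7/2.02 = 21.6337
  plasticizer: 25.1/0.93 = 26.9892
  zinc oxide: 5.0/5.6 = 0.8929
Sum of volumes = 144.7539
SG = 173.8 / 144.7539 = 1.201

SG = 1.201


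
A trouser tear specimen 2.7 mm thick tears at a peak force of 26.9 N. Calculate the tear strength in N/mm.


Tear strength = force / thickness
= 26.9 / 2.7
= 9.96 N/mm

9.96 N/mm


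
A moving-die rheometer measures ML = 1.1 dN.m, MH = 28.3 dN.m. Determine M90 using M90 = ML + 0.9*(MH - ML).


M90 = ML + 0.9 * (MH - ML)
M90 = 1.1 + 0.9 * (28.3 - 1.1)
M90 = 1.1 + 0.9 * 27.2
M90 = 25.58 dN.m

25.58 dN.m


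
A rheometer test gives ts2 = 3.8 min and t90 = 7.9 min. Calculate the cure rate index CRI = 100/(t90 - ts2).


CRI = 100 / (t90 - ts2)
= 100 / (7.9 - 3.8)
= 100 / 4.1
= 24.39 min^-1

24.39 min^-1


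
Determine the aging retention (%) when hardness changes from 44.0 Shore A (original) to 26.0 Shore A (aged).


Retention = aged / original * 100
= 26.0 / 44.0 * 100
= 59.1%

59.1%


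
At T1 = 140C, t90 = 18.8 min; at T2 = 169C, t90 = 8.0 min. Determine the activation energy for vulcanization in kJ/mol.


T1 = 413.15 K, T2 = 442.15 K
1/T1 - 1/T2 = 1.5875e-04
ln(t1/t2) = ln(18.8/8.0) = 0.8544
Ea = 8.314 * 0.8544 / 1.5875e-04 = 44746.4349 J/mol
Ea = 44.75 kJ/mol

44.75 kJ/mol


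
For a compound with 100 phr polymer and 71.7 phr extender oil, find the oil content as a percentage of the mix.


Oil % = oil / (100 + oil) * 100
= 71.7 / (100 + 71.7) * 100
= 71.7 / 171.7 * 100
= 41.76%

41.76%


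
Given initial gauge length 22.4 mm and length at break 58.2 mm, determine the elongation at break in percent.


Elongation = (Lf - L0) / L0 * 100
= (58.2 - 22.4) / 22.4 * 100
= 35.8 / 22.4 * 100
= 159.8%

159.8%


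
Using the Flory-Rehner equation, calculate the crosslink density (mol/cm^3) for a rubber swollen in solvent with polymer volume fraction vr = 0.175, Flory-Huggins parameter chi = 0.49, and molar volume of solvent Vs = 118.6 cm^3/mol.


ln(1 - vr) = ln(1 - 0.175) = -0.1924
Numerator = -((-0.1924) + 0.175 + 0.49 * 0.175^2) = 0.0024
Denominator = 118.6 * (0.175^(1/3) - 0.175/2) = 55.9608
nu = 0.0024 / 55.9608 = 4.2273e-05 mol/cm^3

4.2273e-05 mol/cm^3


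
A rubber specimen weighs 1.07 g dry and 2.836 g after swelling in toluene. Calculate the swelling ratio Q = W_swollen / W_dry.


Q = W_swollen / W_dry
Q = 2.836 / 1.07
Q = 2.65

Q = 2.65


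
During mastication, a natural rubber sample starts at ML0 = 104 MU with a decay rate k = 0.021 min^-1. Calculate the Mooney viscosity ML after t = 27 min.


ML = ML0 * exp(-k * t)
ML = 104 * exp(-0.021 * 27)
ML = 104 * 0.5672
ML = 58.99 MU

58.99 MU


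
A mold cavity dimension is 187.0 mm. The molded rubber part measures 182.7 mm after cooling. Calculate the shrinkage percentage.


Shrinkage = (mold - part) / mold * 100
= (187.0 - 182.7) / 187.0 * 100
= 4.3 / 187.0 * 100
= 2.3%

2.3%


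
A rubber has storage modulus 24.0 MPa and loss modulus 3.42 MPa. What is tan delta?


tan delta = E'' / E'
= 3.42 / 24.0
= 0.1425

tan delta = 0.1425


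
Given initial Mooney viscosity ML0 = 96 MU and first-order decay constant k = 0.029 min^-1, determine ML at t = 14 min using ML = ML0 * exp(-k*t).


ML = ML0 * exp(-k * t)
ML = 96 * exp(-0.029 * 14)
ML = 96 * 0.6663
ML = 63.97 MU

63.97 MU


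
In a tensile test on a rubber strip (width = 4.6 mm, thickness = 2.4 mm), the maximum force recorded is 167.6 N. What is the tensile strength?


Area = width * thickness = 4.6 * 2.4 = 11.04 mm^2
TS = force / area = 167.6 / 11.04 = 15.18 MPa

15.18 MPa


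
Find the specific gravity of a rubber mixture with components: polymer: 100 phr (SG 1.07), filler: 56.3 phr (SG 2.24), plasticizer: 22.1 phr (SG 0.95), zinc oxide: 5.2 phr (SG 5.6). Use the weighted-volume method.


Sum of weights = 183.6
Volume contributions:
  polymer: 100/1.07 = 93.4579
  filler: 56.3/2.24 = 25.1339
  plasticizer: 22.1/0.95 = 23.2632
  zinc oxide: 5.2/5.6 = 0.9286
Sum of volumes = 142.7836
SG = 183.6 / 142.7836 = 1.286

SG = 1.286


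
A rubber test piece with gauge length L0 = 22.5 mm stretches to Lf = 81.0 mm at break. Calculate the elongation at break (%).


Elongation = (Lf - L0) / L0 * 100
= (81.0 - 22.5) / 22.5 * 100
= 58.5 / 22.5 * 100
= 260.0%

260.0%


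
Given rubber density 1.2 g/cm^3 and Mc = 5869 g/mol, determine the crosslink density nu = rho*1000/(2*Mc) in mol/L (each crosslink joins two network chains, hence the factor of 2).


nu = rho * 1000 / (2 * Mc)
nu = 1.2 * 1000 / (2 * 5869)
nu = 1200.0 / 11738
nu = 0.1022 mol/L

0.1022 mol/L


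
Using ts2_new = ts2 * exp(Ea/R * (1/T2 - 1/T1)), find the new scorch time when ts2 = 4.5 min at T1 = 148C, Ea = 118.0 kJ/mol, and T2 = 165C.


Convert temperatures: T1 = 148 + 273.15 = 421.15 K, T2 = 165 + 273.15 = 438.15 K
ts2_new = 4.5 * exp(118000 / 8.314 * (1/438.15 - 1/421.15))
1/T2 - 1/T1 = -9.2128e-05
ts2_new = 1.22 min

1.22 min


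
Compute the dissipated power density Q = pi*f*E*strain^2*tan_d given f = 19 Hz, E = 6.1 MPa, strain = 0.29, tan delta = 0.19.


Q = pi * f * E * strain^2 * tan_d
= pi * 19 * 6.1 * 0.29^2 * 0.19
= pi * 19 * 6.1 * 0.0841 * 0.19
= 5.8181

Q = 5.8181


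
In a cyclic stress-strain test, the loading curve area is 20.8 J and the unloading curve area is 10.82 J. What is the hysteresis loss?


Hysteresis loss = loading - unloading
= 20.8 - 10.82
= 9.98 J

9.98 J


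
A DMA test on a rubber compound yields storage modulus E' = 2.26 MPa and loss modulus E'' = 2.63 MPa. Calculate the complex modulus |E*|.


|E*| = sqrt(E'^2 + E''^2)
= sqrt(2.26^2 + 2.63^2)
= sqrt(5.1076 + 6.9169)
= 3.468 MPa

3.468 MPa


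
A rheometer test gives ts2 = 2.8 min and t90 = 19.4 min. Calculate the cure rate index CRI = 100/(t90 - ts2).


CRI = 100 / (t90 - ts2)
= 100 / (19.4 - 2.8)
= 100 / 16.6
= 6.02 min^-1

6.02 min^-1


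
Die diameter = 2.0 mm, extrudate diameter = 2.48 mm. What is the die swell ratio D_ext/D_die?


Die swell ratio = D_extrudate / D_die
= 2.48 / 2.0
= 1.24

Die swell = 1.24


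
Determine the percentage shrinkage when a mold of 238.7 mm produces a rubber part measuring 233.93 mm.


Shrinkage = (mold - part) / mold * 100
= (238.7 - 233.93) / 238.7 * 100
= 4.77 / 238.7 * 100
= 2.0%

2.0%


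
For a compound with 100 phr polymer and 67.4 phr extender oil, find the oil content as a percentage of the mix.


Oil % = oil / (100 + oil) * 100
= 67.4 / (100 + 67.4) * 100
= 67.4 / 167.4 * 100
= 40.26%

40.26%


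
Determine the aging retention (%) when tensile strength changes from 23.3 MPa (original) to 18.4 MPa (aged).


Retention = aged / original * 100
= 18.4 / 23.3 * 100
= 79.0%

79.0%


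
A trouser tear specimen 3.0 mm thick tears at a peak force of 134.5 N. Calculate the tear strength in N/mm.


Tear strength = force / thickness
= 134.5 / 3.0
= 44.83 N/mm

44.83 N/mm


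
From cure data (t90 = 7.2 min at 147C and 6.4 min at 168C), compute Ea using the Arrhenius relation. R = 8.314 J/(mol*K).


T1 = 420.15 K, T2 = 441.15 K
1/T1 - 1/T2 = 1.1330e-04
ln(t1/t2) = ln(7.2/6.4) = 0.1178
Ea = 8.314 * 0.1178 / 1.1330e-04 = 8642.9922 J/mol
Ea = 8.64 kJ/mol

8.64 kJ/mol


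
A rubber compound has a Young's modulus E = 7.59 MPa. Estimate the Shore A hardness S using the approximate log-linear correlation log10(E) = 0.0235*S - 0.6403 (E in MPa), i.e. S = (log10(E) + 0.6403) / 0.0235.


log10(E) = 0.0235*S - 0.6403  =>  S = (log10(E) + 0.6403) / 0.0235
log10(7.59) = 0.880242
S = (0.880242 + 0.6403) / 0.0235 = 1.520542 / 0.0235
S = 64.7

Shore A = 64.7


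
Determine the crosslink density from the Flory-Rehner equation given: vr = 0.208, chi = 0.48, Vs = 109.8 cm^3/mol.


ln(1 - vr) = ln(1 - 0.208) = -0.2332
Numerator = -((-0.2332) + 0.208 + 0.48 * 0.208^2) = 0.0044
Denominator = 109.8 * (0.208^(1/3) - 0.208/2) = 53.6372
nu = 0.0044 / 53.6372 = 8.2539e-05 mol/cm^3

8.2539e-05 mol/cm^3


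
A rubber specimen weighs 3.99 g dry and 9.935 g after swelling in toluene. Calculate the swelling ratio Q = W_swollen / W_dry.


Q = W_swollen / W_dry
Q = 9.935 / 3.99
Q = 2.49

Q = 2.49


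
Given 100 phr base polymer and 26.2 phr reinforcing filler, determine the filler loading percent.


Filler % = filler / (rubber + filler) * 100
= 26.2 / (100 + 26.2) * 100
= 26.2 / 126.2 * 100
= 20.76%

20.76%


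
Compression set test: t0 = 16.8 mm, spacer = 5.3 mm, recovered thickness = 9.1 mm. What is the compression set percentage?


CS = (t0 - recovered) / (t0 - ts) * 100
= (16.8 - 9.1) / (16.8 - 5.3) * 100
= 7.7 / 11.5 * 100
= 67.0%

67.0%


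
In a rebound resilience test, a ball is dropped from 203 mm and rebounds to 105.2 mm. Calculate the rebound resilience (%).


Resilience = h_rebound / h_drop * 100
= 105.2 / 203 * 100
= 51.8%

51.8%


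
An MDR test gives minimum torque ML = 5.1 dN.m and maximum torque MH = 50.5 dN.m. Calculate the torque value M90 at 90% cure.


M90 = ML + 0.9 * (MH - ML)
M90 = 5.1 + 0.9 * (50.5 - 5.1)
M90 = 5.1 + 0.9 * 45.4
M90 = 45.96 dN.m

45.96 dN.m


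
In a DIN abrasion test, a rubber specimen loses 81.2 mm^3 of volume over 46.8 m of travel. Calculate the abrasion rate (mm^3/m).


Rate = volume_loss / distance
= 81.2 / 46.8
= 1.735 mm^3/m

1.735 mm^3/m


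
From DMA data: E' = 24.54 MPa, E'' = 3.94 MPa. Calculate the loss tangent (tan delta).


tan delta = E'' / E'
= 3.94 / 24.54
= 0.1606

tan delta = 0.1606


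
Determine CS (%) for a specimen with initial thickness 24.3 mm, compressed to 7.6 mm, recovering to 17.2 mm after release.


CS = (t0 - recovered) / (t0 - ts) * 100
= (24.3 - 17.2) / (24.3 - 7.6) * 100
= 7.1 / 16.7 * 100
= 42.5%

42.5%


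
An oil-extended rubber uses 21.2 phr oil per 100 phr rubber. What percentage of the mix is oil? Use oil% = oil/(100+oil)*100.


Oil % = oil / (100 + oil) * 100
= 21.2 / (100 + 21.2) * 100
= 21.2 / 121.2 * 100
= 17.49%

17.49%


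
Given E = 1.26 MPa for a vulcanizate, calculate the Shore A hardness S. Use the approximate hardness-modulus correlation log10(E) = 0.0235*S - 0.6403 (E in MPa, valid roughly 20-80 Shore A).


log10(E) = 0.0235*S - 0.6403  =>  S = (log10(E) + 0.6403) / 0.0235
log10(1.26) = 0.100371
S = (0.100371 + 0.6403) / 0.0235 = 0.740671 / 0.0235
S = 31.5

Shore A = 31.5


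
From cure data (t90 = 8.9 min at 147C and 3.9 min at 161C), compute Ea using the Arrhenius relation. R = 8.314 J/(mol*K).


T1 = 420.15 K, T2 = 434.15 K
1/T1 - 1/T2 = 7.6751e-05
ln(t1/t2) = ln(8.9/3.9) = 0.8251
Ea = 8.314 * 0.8251 / 7.6751e-05 = 89375.6967 J/mol
Ea = 89.38 kJ/mol

89.38 kJ/mol


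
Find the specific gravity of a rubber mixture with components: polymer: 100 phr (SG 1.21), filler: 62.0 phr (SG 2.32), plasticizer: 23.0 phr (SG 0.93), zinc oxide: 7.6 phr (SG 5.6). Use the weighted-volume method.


Sum of weights = 192.6
Volume contributions:
  polymer: 100/1.21 = 82.6446
  filler: 62.0/2.32 = 26.7241
  plasticizer: 23.0/0.93 = 24.7312
  zinc oxide: 7.6/5.6 = 1.3571
Sum of volumes = 135.4571
SG = 192.6 / 135.4571 = 1.422

SG = 1.422


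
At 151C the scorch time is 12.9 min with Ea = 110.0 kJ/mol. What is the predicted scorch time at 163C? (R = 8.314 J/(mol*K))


Convert temperatures: T1 = 151 + 273.15 = 424.15 K, T2 = 163 + 273.15 = 436.15 K
ts2_new = 12.9 * exp(110000 / 8.314 * (1/436.15 - 1/424.15))
1/T2 - 1/T1 = -6.4867e-05
ts2_new = 5.47 min

5.47 min


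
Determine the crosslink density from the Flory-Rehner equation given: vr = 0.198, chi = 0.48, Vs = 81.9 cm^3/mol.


ln(1 - vr) = ln(1 - 0.198) = -0.2206
Numerator = -((-0.2206) + 0.198 + 0.48 * 0.198^2) = 0.0038
Denominator = 81.9 * (0.198^(1/3) - 0.198/2) = 39.6271
nu = 0.0038 / 39.6271 = 9.6619e-05 mol/cm^3

9.6619e-05 mol/cm^3


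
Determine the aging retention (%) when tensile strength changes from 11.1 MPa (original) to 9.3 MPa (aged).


Retention = aged / original * 100
= 9.3 / 11.1 * 100
= 83.8%

83.8%


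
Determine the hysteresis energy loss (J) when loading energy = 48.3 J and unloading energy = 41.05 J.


Hysteresis loss = loading - unloading
= 48.3 - 41.05
= 7.25 J

7.25 J


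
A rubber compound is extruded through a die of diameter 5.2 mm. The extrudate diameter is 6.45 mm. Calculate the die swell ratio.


Die swell ratio = D_extrudate / D_die
= 6.45 / 5.2
= 1.24

Die swell = 1.24


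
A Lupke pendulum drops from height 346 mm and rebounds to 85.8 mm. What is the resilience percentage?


Resilience = h_rebound / h_drop * 100
= 85.8 / 346 * 100
= 24.8%

24.8%


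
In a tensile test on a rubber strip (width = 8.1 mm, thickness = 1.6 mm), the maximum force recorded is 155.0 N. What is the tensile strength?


Area = width * thickness = 8.1 * 1.6 = 12.96 mm^2
TS = force / area = 155.0 / 12.96 = 11.96 MPa

11.96 MPa


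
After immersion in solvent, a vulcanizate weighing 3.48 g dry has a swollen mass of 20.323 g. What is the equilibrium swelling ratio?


Q = W_swollen / W_dry
Q = 20.323 / 3.48
Q = 5.84

Q = 5.84


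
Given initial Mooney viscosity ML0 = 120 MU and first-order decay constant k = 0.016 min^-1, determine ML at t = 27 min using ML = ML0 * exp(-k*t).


ML = ML0 * exp(-k * t)
ML = 120 * exp(-0.016 * 27)
ML = 120 * 0.6492
ML = 77.91 MU

77.91 MU


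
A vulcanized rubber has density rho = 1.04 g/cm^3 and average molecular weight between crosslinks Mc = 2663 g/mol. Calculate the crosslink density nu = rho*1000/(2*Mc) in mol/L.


nu = rho * 1000 / (2 * Mc)
nu = 1.04 * 1000 / (2 * 2663)
nu = 1040.0 / 5326
nu = 0.1953 mol/L

0.1953 mol/L


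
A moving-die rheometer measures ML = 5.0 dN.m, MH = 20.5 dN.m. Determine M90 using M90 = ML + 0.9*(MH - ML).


M90 = ML + 0.9 * (MH - ML)
M90 = 5.0 + 0.9 * (20.5 - 5.0)
M90 = 5.0 + 0.9 * 15.5
M90 = 18.95 dN.m

18.95 dN.m


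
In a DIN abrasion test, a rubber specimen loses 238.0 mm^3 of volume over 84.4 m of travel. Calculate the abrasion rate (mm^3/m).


Rate = volume_loss / distance
= 238.0 / 84.4
= 2.82 mm^3/m

2.82 mm^3/m


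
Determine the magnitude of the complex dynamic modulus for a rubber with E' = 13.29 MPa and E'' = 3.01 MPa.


|E*| = sqrt(E'^2 + E''^2)
= sqrt(13.29^2 + 3.01^2)
= sqrt(176.6241 + 9.0601)
= 13.627 MPa

13.627 MPa


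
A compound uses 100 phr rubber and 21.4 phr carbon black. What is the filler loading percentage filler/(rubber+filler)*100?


Filler % = filler / (rubber + filler) * 100
= 21.4 / (100 + 21.4) * 100
= 21.4 / 121.4 * 100
= 17.63%

17.63%


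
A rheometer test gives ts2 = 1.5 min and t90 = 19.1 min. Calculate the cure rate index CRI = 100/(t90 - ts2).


CRI = 100 / (t90 - ts2)
= 100 / (19.1 - 1.5)
= 100 / 17.6
= 5.68 min^-1

5.68 min^-1


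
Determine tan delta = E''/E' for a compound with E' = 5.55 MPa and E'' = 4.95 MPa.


tan delta = E'' / E'
= 4.95 / 5.55
= 0.8919

tan delta = 0.8919


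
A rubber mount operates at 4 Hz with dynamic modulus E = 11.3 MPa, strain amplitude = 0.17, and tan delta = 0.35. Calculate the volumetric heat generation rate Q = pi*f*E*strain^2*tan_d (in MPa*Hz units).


Q = pi * f * E * strain^2 * tan_d
= pi * 4 * 11.3 * 0.17^2 * 0.35
= pi * 4 * 11.3 * 0.0289 * 0.35
= 1.4363

Q = 1.4363


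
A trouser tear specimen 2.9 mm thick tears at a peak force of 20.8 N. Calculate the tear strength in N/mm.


Tear strength = force / thickness
= 20.8 / 2.9
= 7.17 N/mm

7.17 N/mm


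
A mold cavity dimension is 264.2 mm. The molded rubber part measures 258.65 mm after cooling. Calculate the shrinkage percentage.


Shrinkage = (mold - part) / mold * 100
= (264.2 - 258.65) / 264.2 * 100
= 5.55 / 264.2 * 100
= 2.1%

2.1%


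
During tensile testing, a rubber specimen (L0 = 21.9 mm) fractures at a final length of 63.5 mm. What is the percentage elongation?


Elongation = (Lf - L0) / L0 * 100
= (63.5 - 21.9) / 21.9 * 100
= 41.6 / 21.9 * 100
= 190.0%

190.0%


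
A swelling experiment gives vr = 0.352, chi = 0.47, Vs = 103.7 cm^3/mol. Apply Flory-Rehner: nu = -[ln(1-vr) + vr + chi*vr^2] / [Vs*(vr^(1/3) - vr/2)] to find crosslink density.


ln(1 - vr) = ln(1 - 0.352) = -0.4339
Numerator = -((-0.4339) + 0.352 + 0.47 * 0.352^2) = 0.0236
Denominator = 103.7 * (0.352^(1/3) - 0.352/2) = 54.9682
nu = 0.0236 / 54.9682 = 4.2988e-04 mol/cm^3

4.2988e-04 mol/cm^3


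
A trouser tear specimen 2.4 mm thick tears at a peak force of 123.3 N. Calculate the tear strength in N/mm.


Tear strength = force / thickness
= 123.3 / 2.4
= 51.38 N/mm

51.38 N/mm


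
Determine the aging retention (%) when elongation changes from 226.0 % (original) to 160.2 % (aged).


Retention = aged / original * 100
= 160.2 / 226.0 * 100
= 70.9%

70.9%


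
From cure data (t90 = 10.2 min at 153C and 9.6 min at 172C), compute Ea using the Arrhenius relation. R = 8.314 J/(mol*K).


T1 = 426.15 K, T2 = 445.15 K
1/T1 - 1/T2 = 1.0016e-04
ln(t1/t2) = ln(10.2/9.6) = 0.0606
Ea = 8.314 * 0.0606 / 1.0016e-04 = 5032.3905 J/mol
Ea = 5.03 kJ/mol

5.03 kJ/mol


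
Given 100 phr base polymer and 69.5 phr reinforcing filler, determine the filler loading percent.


Filler % = filler / (rubber + filler) * 100
= 69.5 / (100 + 69.5) * 100
= 69.5 / 169.5 * 100
= 41.0%

41.0%


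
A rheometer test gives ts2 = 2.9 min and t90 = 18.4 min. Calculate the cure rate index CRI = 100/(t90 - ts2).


CRI = 100 / (t90 - ts2)
= 100 / (18.4 - 2.9)
= 100 / 15.5
= 6.45 min^-1

6.45 min^-1


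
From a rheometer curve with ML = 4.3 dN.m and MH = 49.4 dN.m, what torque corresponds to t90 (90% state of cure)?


M90 = ML + 0.9 * (MH - ML)
M90 = 4.3 + 0.9 * (49.4 - 4.3)
M90 = 4.3 + 0.9 * 45.1
M90 = 44.89 dN.m

44.89 dN.m


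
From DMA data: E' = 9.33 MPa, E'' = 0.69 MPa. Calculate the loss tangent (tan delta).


tan delta = E'' / E'
= 0.69 / 9.33
= 0.074

tan delta = 0.074


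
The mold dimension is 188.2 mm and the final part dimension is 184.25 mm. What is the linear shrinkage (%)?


Shrinkage = (mold - part) / mold * 100
= (188.2 - 184.25) / 188.2 * 100
= 3.95 / 188.2 * 100
= 2.1%

2.1%


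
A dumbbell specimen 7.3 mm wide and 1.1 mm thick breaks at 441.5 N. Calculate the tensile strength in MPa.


Area = width * thickness = 7.3 * 1.1 = 8.03 mm^2
TS = force / area = 441.5 / 8.03 = 54.98 MPa

54.98 MPa


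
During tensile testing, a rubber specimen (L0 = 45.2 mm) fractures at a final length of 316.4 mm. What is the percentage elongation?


Elongation = (Lf - L0) / L0 * 100
= (316.4 - 45.2) / 45.2 * 100
= 271.2 / 45.2 * 100
= 600.0%

600.0%


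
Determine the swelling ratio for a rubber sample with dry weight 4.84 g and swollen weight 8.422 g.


Q = W_swollen / W_dry
Q = 8.422 / 4.84
Q = 1.74

Q = 1.74


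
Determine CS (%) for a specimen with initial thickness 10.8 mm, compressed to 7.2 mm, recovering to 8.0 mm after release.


CS = (t0 - recovered) / (t0 - ts) * 100
= (10.8 - 8.0) / (10.8 - 7.2) * 100
= 2.8 / 3.6 * 100
= 77.8%

77.8%


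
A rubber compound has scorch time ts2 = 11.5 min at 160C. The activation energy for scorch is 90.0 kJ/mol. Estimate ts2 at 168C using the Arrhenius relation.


Convert temperatures: T1 = 160 + 273.15 = 433.15 K, T2 = 168 + 273.15 = 441.15 K
ts2_new = 11.5 * exp(90000 / 8.314 * (1/441.15 - 1/433.15))
1/T2 - 1/T1 = -4.1866e-05
ts2_new = 7.31 min

7.31 min


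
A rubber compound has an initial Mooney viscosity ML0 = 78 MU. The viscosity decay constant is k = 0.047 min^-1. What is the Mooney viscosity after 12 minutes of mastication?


ML = ML0 * exp(-k * t)
ML = 78 * exp(-0.047 * 12)
ML = 78 * 0.5689
ML = 44.38 MU

44.38 MU


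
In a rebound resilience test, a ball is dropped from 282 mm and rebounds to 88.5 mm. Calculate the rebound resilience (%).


Resilience = h_rebound / h_drop * 100
= 88.5 / 282 * 100
= 31.4%

31.4%


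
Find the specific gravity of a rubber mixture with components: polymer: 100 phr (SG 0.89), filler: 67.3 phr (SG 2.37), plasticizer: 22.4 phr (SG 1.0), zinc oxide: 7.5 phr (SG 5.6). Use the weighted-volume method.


Sum of weights = 197.2
Volume contributions:
  polymer: 100/0.89 = 112.3596
  filler: 67.3/2.37 = 28.3966
  plasticizer: 22.4/1.0 = 22.4000
  zinc oxide: 7.5/5.6 = 1.3393
Sum of volumes = 164.4955
SG = 197.2 / 164.4955 = 1.199

SG = 1.199


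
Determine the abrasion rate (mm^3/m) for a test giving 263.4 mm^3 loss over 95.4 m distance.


Rate = volume_loss / distance
= 263.4 / 95.4
= 2.761 mm^3/m

2.761 mm^3/m


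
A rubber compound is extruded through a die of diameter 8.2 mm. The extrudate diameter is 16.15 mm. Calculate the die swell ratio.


Die swell ratio = D_extrudate / D_die
= 16.15 / 8.2
= 1.97

Die swell = 1.97


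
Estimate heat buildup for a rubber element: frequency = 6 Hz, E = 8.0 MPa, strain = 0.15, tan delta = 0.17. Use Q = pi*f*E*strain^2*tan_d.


Q = pi * f * E * strain^2 * tan_d
= pi * 6 * 8.0 * 0.15^2 * 0.17
= pi * 6 * 8.0 * 0.0225 * 0.17
= 0.5768

Q = 0.5768


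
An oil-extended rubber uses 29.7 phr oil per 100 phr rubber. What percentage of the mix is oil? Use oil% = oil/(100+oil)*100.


Oil % = oil / (100 + oil) * 100
= 29.7 / (100 + 29.7) * 100
= 29.7 / 129.7 * 100
= 22.9%

22.9%


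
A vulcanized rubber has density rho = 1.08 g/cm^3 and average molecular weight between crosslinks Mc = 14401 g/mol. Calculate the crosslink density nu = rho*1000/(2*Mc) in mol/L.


nu = rho * 1000 / (2 * Mc)
nu = 1.08 * 1000 / (2 * 14401)
nu = 1080.0 / 28802
nu = 0.0375 mol/L

0.0375 mol/L


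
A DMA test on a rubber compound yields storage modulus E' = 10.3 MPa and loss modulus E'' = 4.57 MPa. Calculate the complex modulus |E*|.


|E*| = sqrt(E'^2 + E''^2)
= sqrt(10.3^2 + 4.57^2)
= sqrt(106.0900 + 20.8849)
= 11.268 MPa

11.268 MPa


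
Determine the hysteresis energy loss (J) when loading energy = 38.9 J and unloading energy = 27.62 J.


Hysteresis loss = loading - unloading
= 38.9 - 27.62
= 11.28 J

11.28 J


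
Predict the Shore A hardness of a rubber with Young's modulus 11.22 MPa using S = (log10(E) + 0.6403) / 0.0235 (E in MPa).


log10(E) = 0.0235*S - 0.6403  =>  S = (log10(E) + 0.6403) / 0.0235
log10(11.22) = 1.049993
S = (1.049993 + 0.6403) / 0.0235 = 1.690293 / 0.0235
S = 71.9

Shore A = 71.9


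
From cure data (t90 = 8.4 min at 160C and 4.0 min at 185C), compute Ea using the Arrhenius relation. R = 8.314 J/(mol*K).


T1 = 433.15 K, T2 = 458.15 K
1/T1 - 1/T2 = 1.2598e-04
ln(t1/t2) = ln(8.4/4.0) = 0.7419
Ea = 8.314 * 0.7419 / 1.2598e-04 = 48964.7174 J/mol
Ea = 48.96 kJ/mol

48.96 kJ/mol


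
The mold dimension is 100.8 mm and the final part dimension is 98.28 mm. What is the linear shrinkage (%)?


Shrinkage = (mold - part) / mold * 100
= (100.8 - 98.28) / 100.8 * 100
= 2.52 / 100.8 * 100
= 2.5%

2.5%


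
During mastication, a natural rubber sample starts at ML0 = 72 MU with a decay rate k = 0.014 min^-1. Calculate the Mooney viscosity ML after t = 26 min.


ML = ML0 * exp(-k * t)
ML = 72 * exp(-0.014 * 26)
ML = 72 * 0.6949
ML = 50.03 MU

50.03 MU


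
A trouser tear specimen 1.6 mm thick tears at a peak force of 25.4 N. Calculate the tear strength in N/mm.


Tear strength = force / thickness
= 25.4 / 1.6
= 15.87 N/mm

15.87 N/mm


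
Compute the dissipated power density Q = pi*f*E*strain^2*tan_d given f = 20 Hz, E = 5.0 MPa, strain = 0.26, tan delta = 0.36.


Q = pi * f * E * strain^2 * tan_d
= pi * 20 * 5.0 * 0.26^2 * 0.36
= pi * 20 * 5.0 * 0.0676 * 0.36
= 7.6454

Q = 7.6454


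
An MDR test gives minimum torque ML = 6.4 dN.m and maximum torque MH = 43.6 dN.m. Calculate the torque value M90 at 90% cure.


M90 = ML + 0.9 * (MH - ML)
M90 = 6.4 + 0.9 * (43.6 - 6.4)
M90 = 6.4 + 0.9 * 37.2
M90 = 39.88 dN.m

39.88 dN.m


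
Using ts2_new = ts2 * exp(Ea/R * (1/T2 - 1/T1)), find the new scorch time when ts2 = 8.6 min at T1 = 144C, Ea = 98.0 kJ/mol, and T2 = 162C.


Convert temperatures: T1 = 144 + 273.15 = 417.15 K, T2 = 162 + 273.15 = 435.15 K
ts2_new = 8.6 * exp(98000 / 8.314 * (1/435.15 - 1/417.15))
1/T2 - 1/T1 = -9.9161e-05
ts2_new = 2.67 min

2.67 min


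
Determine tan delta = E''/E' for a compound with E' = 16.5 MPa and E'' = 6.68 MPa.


tan delta = E'' / E'
= 6.68 / 16.5
= 0.4048

tan delta = 0.4048


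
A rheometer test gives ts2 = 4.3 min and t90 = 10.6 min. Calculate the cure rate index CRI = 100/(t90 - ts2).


CRI = 100 / (t90 - ts2)
= 100 / (10.6 - 4.3)
= 100 / 6.3
= 15.87 min^-1

15.87 min^-1


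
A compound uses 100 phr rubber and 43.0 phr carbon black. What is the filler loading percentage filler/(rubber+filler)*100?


Filler % = filler / (rubber + filler) * 100
= 43.0 / (100 + 43.0) * 100
= 43.0 / 143.0 * 100
= 30.07%

30.07%


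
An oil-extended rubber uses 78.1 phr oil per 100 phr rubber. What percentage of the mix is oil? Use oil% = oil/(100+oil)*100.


Oil % = oil / (100 + oil) * 100
= 78.1 / (100 + 78.1) * 100
= 78.1 / 178.1 * 100
= 43.85%

43.85%


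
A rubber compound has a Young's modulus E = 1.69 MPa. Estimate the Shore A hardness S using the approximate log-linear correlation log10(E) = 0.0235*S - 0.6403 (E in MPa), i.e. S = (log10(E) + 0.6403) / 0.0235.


log10(E) = 0.0235*S - 0.6403  =>  S = (log10(E) + 0.6403) / 0.0235
log10(1.69) = 0.227887
S = (0.227887 + 0.6403) / 0.0235 = 0.868187 / 0.0235
S = 36.9

Shore A = 36.9


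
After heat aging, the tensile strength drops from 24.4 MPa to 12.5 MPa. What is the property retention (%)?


Retention = aged / original * 100
= 12.5 / 24.4 * 100
= 51.2%

51.2%


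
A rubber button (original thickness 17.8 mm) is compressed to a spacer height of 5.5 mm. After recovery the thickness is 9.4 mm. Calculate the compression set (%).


CS = (t0 - recovered) / (t0 - ts) * 100
= (17.8 - 9.4) / (17.8 - 5.5) * 100
= 8.4 / 12.3 * 100
= 68.3%

68.3%
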